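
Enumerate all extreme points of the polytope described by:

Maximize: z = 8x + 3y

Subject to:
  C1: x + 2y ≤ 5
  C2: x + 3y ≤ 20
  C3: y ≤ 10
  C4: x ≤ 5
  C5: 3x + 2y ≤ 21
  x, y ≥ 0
Each vertex is the intersection of two constraint boundaries that also satisfies all remaining constraints:
  x = 0 and y = 0 → (0, 0)
  x + 2y = 5 and x = 5 → (5, 0)
  x + 2y = 5 and x = 0 → (0, 2.5)

Vertices: (0, 0), (5, 0), (0, 2.5)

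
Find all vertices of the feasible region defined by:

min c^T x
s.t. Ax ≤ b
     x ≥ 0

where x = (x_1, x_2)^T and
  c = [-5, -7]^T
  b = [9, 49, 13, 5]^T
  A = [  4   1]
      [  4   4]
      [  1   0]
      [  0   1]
Each vertex is the intersection of two constraint boundaries that also satisfies all remaining constraints:
  x_1 = 0 and x_2 = 0 → (0, 0)
  4x_1 + x_2 = 9 and x_2 = 0 → (2.25, 0)
  4x_1 + x_2 = 9 and x_2 = 5 → (1, 5)
  x_2 = 5 and x_1 = 0 → (0, 5)

Vertices: (0, 0), (2.25, 0), (1, 5), (0, 5)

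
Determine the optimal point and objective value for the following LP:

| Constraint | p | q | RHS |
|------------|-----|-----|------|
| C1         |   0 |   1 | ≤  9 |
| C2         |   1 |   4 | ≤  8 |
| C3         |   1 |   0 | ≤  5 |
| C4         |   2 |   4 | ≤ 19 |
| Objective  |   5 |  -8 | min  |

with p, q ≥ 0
Each vertex is the intersection of two constraint boundaries that also satisfies all remaining constraints:
  p = 0 and q = 0 → (0, 0)
  p = 5 and q = 0 → (5, 0)
  p + 4q = 8 and p = 5 → (5, 0.75)
  p + 4q = 8 and p = 0 → (0, 2)

Evaluating z = 5p - 8q at each vertex:
  (0, 0): z = 0
  (5, 0): z = 25
  (5, 0.75): z = 19
  (0, 2): z = -16

The minimum is at (0, 2) with z = -16.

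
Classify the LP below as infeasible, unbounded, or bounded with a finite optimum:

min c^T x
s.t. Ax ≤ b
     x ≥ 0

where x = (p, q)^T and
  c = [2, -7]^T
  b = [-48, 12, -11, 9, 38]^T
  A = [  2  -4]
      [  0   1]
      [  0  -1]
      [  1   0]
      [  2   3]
The point (0, 12) satisfies every constraint, so the LP is feasible; the constraints give p ≤ 9 and q ≤ 12, which with p, q ≥ 0 keep the feasible region inside a bounded box. A feasible, bounded LP attains a finite optimum at a vertex.

Evaluating z = 2p - 7q at each vertex:
  (0, 12): z = -84

Feasible with finite optimum z* = -84 at (0, 12).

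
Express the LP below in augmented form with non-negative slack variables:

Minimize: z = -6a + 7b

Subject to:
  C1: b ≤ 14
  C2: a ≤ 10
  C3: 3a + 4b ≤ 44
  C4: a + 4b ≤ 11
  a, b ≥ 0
min z = -6a + 7b

s.t.
  b + s1 = 14
  a + s2 = 10
  3a + 4b + s3 = 44
  a + 4b + s4 = 11
  a, b, s1, s2, s3, s4 ≥ 0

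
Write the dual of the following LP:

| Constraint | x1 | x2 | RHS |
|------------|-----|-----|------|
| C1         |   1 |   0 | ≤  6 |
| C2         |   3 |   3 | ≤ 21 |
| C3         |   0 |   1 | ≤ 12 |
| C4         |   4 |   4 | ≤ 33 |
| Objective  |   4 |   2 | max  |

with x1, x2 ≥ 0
Minimize: z = 6y1 + 21y2 + 12y3 + 33y4

Subject to:
  C1: -y1 - 3y2 - 4y4 ≤ -4
  C2: -3y2 - y3 - 4y4 ≤ -2
  y1, y2, y3, y4 ≥ 0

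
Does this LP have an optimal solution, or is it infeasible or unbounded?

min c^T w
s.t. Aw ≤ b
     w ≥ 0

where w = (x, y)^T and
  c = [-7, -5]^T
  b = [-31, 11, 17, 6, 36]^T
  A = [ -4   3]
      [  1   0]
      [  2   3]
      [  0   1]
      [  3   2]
The point (8.5, 0) satisfies every constraint, so the LP is feasible; the constraints give x ≤ 11 and y ≤ 6, which with x, y ≥ 0 keep the feasible region inside a bounded box. A feasible, bounded LP attains a finite optimum at a vertex.

Evaluating z = -7x - 5y at each vertex:
  (7.75, 0): z = -54.25
  (8.5, 0): z = -59.5
  (8, 0.3333): z = -57.67

Bounded optimum: z* = -59.5 at (8.5, 0).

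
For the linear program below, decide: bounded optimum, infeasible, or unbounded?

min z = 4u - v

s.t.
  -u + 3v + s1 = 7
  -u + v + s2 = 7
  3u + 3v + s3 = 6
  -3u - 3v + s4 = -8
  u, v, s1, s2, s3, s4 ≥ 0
The row 3u + 3v + s3 = 6 with s3 ≥ 0 requires 3u + 3v ≤ 6, while the row -3u - 3v + s4 = -8 with s4 ≥ 0 is equivalent to 3u + 3v ≥ 8. Together they would need 8 ≤ 3u + 3v ≤ 6, which is impossible since 8 > 6. No point satisfies all constraints.

The feasible region is empty; the LP is infeasible.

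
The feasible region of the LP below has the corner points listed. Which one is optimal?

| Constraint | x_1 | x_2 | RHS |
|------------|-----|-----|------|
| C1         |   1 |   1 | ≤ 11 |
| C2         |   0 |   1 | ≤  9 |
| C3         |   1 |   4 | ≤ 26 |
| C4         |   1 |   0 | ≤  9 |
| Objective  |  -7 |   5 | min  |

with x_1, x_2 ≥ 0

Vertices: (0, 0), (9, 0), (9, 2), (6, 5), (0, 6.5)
Evaluating z = -7x_1 + 5x_2 at each vertex:
  (0, 0): z = 0
  (9, 0): z = -63
  (9, 2): z = -53
  (6, 5): z = -17
  (0, 6.5): z = 32.5

The smallest value is z = -63, attained at (9, 0).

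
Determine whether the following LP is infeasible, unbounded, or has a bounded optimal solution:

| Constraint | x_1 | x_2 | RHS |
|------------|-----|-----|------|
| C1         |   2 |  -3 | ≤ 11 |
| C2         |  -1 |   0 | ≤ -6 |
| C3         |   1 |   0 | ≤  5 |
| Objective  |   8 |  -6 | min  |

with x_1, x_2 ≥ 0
C3 requires x_1 ≤ 5, while C2 (-x_1 ≤ -6) is equivalent to x_1 ≥ 6. Together they would need 6 ≤ x_1 ≤ 5, which is impossible since 6 > 5. No point satisfies all constraints.

Infeasible — the constraint set is empty.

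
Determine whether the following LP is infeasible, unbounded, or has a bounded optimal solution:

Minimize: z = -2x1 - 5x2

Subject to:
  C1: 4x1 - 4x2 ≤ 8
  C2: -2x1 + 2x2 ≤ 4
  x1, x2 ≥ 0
Feasible point: (0, 0) satisfies every constraint, so the LP is feasible.
Direction d = (1, 1): for each constraint row a, a·d ≤ 0 —
  (4)(1) + (-4)(1) = 0 ≤ 0
  (-2)(1) + (2)(1) = 0 ≤ 0
and d ≥ 0, so (0, 0) + t·d stays feasible for every t ≥ 0. Along this ray z = -2x1 - 5x2 changes by -7 per unit t, so z → −∞.

Unbounded — the objective can decrease without bound over the feasible region.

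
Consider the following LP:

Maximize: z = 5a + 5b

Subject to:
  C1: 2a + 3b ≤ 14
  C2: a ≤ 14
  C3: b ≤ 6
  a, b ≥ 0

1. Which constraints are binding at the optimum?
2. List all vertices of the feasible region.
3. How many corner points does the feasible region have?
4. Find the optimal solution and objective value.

1. C1, b ≥ 0
2. (0, 0), (7, 0), (0, 4.667)
3. 3
4. a = 7, b = 0, z = 35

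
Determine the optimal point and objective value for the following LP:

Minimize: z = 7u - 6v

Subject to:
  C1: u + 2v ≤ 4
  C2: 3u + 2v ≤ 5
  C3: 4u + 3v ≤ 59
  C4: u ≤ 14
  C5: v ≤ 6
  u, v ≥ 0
Each vertex is the intersection of two constraint boundaries that also satisfies all remaining constraints:
  u = 0 and v = 0 → (0, 0)
  3u + 2v = 5 and v = 0 → (1.667, 0)
  u + 2v = 4 and 3u + 2v = 5 → (0.5, 1.75)
  u + 2v = 4 and u = 0 → (0, 2)

Evaluating z = 7u - 6v at each vertex:
  (0, 0): z = 0
  (1.667, 0): z = 11.67
  (0.5, 1.75): z = -7
  (0, 2): z = -12

The minimum is at (0, 2) with z = -12.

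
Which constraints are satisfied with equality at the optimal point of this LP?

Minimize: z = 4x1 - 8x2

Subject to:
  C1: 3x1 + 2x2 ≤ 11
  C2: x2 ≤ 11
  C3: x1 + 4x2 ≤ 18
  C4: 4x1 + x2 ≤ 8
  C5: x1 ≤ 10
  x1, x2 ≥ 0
Optimal: x1 = 0, x2 = 4.5
Slack at optimum:
  C1: slack = 2
  C2: slack = 6.5
  C3: slack = 0 (binding)
  C4: slack = 3.5
  C5: slack = 10
  x1 ≥ 0: x1 = 0 (binding)
  x2 ≥ 0: x2 = 4.5
Binding constraints: C3, x1 ≥ 0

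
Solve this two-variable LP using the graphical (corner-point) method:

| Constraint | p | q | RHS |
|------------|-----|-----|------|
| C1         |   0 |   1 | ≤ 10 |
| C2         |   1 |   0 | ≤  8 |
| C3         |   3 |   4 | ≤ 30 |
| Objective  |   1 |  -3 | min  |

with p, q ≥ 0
Each vertex is the intersection of two constraint boundaries that also satisfies all remaining constraints:
  p = 0 and q = 0 → (0, 0)
  p = 8 and q = 0 → (8, 0)
  p = 8 and 3p + 4q = 30 → (8, 1.5)
  3p + 4q = 30 and p = 0 → (0, 7.5)

Evaluating z = p - 3q at each vertex:
  (0, 0): z = 0
  (8, 0): z = 8
  (8, 1.5): z = 3.5
  (0, 7.5): z = -22.5

The minimum is at (0, 7.5) with z = -22.5.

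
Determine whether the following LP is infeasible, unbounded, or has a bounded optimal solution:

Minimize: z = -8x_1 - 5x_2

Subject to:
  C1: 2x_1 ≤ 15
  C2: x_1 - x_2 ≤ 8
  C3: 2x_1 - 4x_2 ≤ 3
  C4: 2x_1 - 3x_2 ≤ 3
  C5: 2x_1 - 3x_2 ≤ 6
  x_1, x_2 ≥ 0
Feasible point: (0, 0) satisfies every constraint, so the LP is feasible.
Direction d = (0, 1): for each constraint row a, a·d ≤ 0 —
  (2)(0) + (0)(1) = 0 ≤ 0
  (1)(0) + (-1)(1) = -1 ≤ 0
  (2)(0) + (-4)(1) = -4 ≤ 0
  (2)(0) + (-3)(1) = -3 ≤ 0
  (2)(0) + (-3)(1) = -3 ≤ 0
and d ≥ 0, so (0, 0) + t·d stays feasible for every t ≥ 0. Along this ray z = -8x_1 - 5x_2 changes by -5 per unit t, so z → −∞.

Unbounded: there is a feasible ray along which z → −∞.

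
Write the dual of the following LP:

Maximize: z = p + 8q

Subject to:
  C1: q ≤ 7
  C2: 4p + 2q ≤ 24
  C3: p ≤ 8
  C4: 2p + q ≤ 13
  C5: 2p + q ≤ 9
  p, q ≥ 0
Minimize: z = 7y1 + 24y2 + 8y3 + 13y4 + 9y5

Subject to:
  C1: -4y2 - y3 - 2y4 - 2y5 ≤ -1
  C2: -y1 - 2y2 - y4 - y5 ≤ -8
  y1, y2, y3, y4, y5 ≥ 0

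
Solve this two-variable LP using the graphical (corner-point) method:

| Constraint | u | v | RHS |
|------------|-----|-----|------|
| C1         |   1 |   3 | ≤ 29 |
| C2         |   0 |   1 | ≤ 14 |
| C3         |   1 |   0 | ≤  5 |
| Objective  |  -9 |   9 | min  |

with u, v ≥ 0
u = 5, v = 0, z = -45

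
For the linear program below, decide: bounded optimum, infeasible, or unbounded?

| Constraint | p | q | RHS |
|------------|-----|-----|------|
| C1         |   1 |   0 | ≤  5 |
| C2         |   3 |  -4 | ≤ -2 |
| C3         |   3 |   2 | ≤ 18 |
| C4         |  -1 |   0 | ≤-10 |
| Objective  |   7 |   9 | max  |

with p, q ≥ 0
C1 requires p ≤ 5, while C4 (-p ≤ -10) is equivalent to p ≥ 10. Together they would need 10 ≤ p ≤ 5, which is impossible since 10 > 5. No point satisfies all constraints.

Infeasible — the constraint set is empty.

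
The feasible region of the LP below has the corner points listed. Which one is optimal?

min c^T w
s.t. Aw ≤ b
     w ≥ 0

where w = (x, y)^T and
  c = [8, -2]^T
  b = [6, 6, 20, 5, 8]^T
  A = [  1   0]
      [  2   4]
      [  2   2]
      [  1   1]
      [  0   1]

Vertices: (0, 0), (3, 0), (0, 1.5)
Evaluating z = 8x - 2y at each vertex:
  (0, 0): z = 0
  (3, 0): z = 24
  (0, 1.5): z = -3

The smallest value is z = -3, attained at (0, 1.5).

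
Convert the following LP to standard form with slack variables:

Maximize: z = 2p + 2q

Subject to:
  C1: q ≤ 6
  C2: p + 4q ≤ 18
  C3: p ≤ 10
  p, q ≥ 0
max z = 2p + 2q

s.t.
  q + s1 = 6
  p + 4q + s2 = 18
  p + s3 = 10
  p, q, s1, s2, s3 ≥ 0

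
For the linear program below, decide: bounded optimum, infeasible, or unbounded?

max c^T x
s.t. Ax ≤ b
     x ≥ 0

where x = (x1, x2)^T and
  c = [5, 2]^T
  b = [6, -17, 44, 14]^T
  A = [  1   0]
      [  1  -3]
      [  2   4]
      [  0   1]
The point (6, 8) satisfies every constraint, so the LP is feasible; the constraints give x1 ≤ 6 and x2 ≤ 14, which with x1, x2 ≥ 0 keep the feasible region inside a bounded box. A feasible, bounded LP attains a finite optimum at a vertex.

Bounded optimum: z* = 46 at (6, 8).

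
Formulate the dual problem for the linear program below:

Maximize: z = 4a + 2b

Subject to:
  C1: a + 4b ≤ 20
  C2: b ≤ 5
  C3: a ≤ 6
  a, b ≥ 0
Minimize: z = 20y1 + 5y2 + 6y3

Subject to:
  C1: -y1 - y3 ≤ -4
  C2: -4y1 - y2 ≤ -2
  y1, y2, y3 ≥ 0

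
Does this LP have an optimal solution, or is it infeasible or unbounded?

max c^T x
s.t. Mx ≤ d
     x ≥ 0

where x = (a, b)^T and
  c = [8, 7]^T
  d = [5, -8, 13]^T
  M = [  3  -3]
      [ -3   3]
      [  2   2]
One constraint requires 3a - 3b ≤ 5, while the constraint -3a + 3b ≤ -8 is equivalent to 3a - 3b ≥ 8. Together they would need 8 ≤ 3a - 3b ≤ 5, which is impossible since 8 > 5. No point satisfies all constraints.

Infeasible — the constraint set is empty.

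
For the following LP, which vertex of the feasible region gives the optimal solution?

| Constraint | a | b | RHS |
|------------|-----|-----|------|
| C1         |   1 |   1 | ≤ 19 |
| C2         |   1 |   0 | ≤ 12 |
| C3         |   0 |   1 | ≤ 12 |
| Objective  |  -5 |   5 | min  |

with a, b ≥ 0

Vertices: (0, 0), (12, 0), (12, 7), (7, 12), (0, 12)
(12, 0) with z = -60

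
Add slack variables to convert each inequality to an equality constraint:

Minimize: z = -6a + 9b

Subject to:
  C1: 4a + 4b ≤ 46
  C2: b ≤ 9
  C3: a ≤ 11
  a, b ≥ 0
min z = -6a + 9b

s.t.
  4a + 4b + s1 = 46
  b + s2 = 9
  a + s3 = 11
  a, b, s1, s2, s3 ≥ 0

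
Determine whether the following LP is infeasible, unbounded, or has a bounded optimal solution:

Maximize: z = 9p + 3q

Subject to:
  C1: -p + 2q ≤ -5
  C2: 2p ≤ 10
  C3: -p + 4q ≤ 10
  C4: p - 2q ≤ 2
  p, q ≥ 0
C4 requires p - 2q ≤ 2, while C1 (-p + 2q ≤ -5) is equivalent to p - 2q ≥ 5. Together they would need 5 ≤ p - 2q ≤ 2, which is impossible since 5 > 2. No point satisfies all constraints.

The feasible region is empty; the LP is infeasible.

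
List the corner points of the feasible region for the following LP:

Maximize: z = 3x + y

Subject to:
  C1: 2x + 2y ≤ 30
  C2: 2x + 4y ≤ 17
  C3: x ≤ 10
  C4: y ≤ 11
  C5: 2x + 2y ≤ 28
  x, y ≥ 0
Each vertex is the intersection of two constraint boundaries that also satisfies all remaining constraints:
  x = 0 and y = 0 → (0, 0)
  2x + 4y = 17 and y = 0 → (8.5, 0)
  2x + 4y = 17 and x = 0 → (0, 4.25)

Vertices: (0, 0), (8.5, 0), (0, 4.25)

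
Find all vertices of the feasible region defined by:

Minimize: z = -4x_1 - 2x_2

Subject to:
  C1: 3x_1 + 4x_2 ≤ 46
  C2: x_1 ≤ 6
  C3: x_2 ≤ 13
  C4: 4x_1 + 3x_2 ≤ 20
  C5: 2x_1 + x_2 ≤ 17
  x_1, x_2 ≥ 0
Each vertex is the intersection of two constraint boundaries that also satisfies all remaining constraints:
  x_1 = 0 and x_2 = 0 → (0, 0)
  4x_1 + 3x_2 = 20 and x_2 = 0 → (5, 0)
  4x_1 + 3x_2 = 20 and x_1 = 0 → (0, 6.667)

Vertices: (0, 0), (5, 0), (0, 6.667)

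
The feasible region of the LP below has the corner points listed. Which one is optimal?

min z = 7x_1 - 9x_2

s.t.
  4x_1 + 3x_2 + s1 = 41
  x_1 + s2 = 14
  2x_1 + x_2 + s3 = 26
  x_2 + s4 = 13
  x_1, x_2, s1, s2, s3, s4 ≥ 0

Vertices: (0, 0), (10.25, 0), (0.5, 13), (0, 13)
(0, 13) with z = -117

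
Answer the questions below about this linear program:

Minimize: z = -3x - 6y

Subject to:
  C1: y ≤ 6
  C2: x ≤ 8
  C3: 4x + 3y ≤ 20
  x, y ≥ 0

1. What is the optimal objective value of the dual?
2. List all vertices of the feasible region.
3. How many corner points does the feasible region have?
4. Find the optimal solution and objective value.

1. -37.5 (by strong duality, equal to the primal optimum)
2. (0, 0), (5, 0), (0.5, 6), (0, 6)
3. 4
4. x = 0.5, y = 6, z = -37.5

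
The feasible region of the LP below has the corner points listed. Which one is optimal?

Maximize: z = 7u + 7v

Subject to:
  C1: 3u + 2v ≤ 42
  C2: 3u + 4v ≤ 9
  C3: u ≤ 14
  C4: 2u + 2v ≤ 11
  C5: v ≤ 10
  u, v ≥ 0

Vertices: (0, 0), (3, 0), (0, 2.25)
Evaluating z = 7u + 7v at each vertex:
  (0, 0): z = 0
  (3, 0): z = 21
  (0, 2.25): z = 15.75

The largest value is z = 21, attained at (3, 0).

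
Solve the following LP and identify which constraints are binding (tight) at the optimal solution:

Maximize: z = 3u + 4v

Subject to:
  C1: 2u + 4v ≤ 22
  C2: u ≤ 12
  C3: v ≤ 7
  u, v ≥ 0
Optimal: u = 11, v = 0
Slack at optimum:
  C1: slack = 0 (binding)
  C2: slack = 1
  C3: slack = 7
  u ≥ 0: u = 11
  v ≥ 0: v = 0 (binding)
Binding constraints: C1, v ≥ 0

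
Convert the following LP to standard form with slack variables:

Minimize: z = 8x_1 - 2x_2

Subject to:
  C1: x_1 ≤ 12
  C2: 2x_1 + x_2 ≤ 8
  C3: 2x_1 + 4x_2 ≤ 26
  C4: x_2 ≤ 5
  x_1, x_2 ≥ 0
min z = 8x_1 - 2x_2

s.t.
  x_1 + s1 = 12
  2x_1 + x_2 + s2 = 8
  2x_1 + 4x_2 + s3 = 26
  x_2 + s4 = 5
  x_1, x_2, s1, s2, s3, s4 ≥ 0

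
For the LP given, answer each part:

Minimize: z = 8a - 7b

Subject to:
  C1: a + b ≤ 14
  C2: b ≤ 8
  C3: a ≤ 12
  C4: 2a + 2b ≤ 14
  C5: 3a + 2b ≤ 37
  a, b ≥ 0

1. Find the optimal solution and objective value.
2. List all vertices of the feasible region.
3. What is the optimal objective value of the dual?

1. a = 0, b = 7, z = -49
2. (0, 0), (7, 0), (0, 7)
3. -49 (by strong duality, equal to the primal optimum)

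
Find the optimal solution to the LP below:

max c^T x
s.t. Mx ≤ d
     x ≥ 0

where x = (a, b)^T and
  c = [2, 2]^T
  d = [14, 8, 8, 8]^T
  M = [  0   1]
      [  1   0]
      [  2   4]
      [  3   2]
Each vertex is the intersection of two constraint boundaries that also satisfies all remaining constraints:
  a = 0 and b = 0 → (0, 0)
  3a + 2b = 8 and b = 0 → (2.667, 0)
  2a + 4b = 8 and 3a + 2b = 8 → (2, 1)
  2a + 4b = 8 and a = 0 → (0, 2)

Evaluating z = 2a + 2b at each vertex:
  (0, 0): z = 0
  (2.667, 0): z = 5.333
  (2, 1): z = 6
  (0, 2): z = 4

The maximum is at (2, 1) with z = 6.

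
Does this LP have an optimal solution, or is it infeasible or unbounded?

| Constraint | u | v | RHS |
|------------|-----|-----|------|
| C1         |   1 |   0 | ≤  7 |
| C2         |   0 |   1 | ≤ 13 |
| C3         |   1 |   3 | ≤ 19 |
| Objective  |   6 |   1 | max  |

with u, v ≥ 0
The point (7, 4) satisfies every constraint, so the LP is feasible; the constraints give u ≤ 7 and v ≤ 13, which with u, v ≥ 0 keep the feasible region inside a bounded box. A feasible, bounded LP attains a finite optimum at a vertex.

Evaluating z = 6u + v at each vertex:
  (0, 0): z = 0
  (7, 0): z = 42
  (7, 4): z = 46
  (0, 6.333): z = 6.333

Bounded optimum: z* = 46 at (7, 4).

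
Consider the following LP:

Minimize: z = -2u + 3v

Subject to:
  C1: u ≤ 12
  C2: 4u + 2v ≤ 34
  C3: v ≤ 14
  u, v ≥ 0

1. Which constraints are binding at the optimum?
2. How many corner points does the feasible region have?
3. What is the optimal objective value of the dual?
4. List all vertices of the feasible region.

1. C2, v ≥ 0
2. 4
3. -17 (by strong duality, equal to the primal optimum)
4. (0, 0), (8.5, 0), (1.5, 14), (0, 14)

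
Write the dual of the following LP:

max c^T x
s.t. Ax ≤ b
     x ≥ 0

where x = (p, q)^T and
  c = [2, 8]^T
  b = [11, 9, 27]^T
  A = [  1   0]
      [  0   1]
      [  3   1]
Minimize: z = 11y1 + 9y2 + 27y3

Subject to:
  C1: -y1 - 3y3 ≤ -2
  C2: -y2 - y3 ≤ -8
  y1, y2, y3 ≥ 0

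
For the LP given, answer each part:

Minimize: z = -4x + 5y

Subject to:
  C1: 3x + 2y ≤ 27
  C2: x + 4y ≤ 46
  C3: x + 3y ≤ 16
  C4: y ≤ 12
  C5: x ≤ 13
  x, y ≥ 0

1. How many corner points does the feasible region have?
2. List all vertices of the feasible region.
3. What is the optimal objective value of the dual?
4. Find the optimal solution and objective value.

1. 4
2. (0, 0), (9, 0), (7, 3), (0, 5.333)
3. -36 (by strong duality, equal to the primal optimum)
4. x = 9, y = 0, z = -36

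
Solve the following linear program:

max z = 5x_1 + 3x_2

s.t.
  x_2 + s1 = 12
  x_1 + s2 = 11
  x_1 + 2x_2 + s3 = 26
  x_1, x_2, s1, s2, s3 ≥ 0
Each vertex is the intersection of two constraint boundaries that also satisfies all remaining constraints:
  x_1 = 0 and x_2 = 0 → (0, 0)
  x_1 = 11 and x_2 = 0 → (11, 0)
  x_1 = 11 and x_1 + 2x_2 = 26 → (11, 7.5)
  x_2 = 12 and x_1 + 2x_2 = 26 → (2, 12)
  x_2 = 12 and x_1 = 0 → (0, 12)

Evaluating z = 5x_1 + 3x_2 at each vertex:
  (0, 0): z = 0
  (11, 0): z = 55
  (11, 7.5): z = 77.5
  (2, 12): z = 46
  (0, 12): z = 36

The maximum is at (11, 7.5) with z = 77.5.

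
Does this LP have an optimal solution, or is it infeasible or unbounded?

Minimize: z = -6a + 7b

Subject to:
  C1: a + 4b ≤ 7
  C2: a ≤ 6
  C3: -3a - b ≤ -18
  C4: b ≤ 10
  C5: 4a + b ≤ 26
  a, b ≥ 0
The point (6, 0) satisfies every constraint, so the LP is feasible; the constraints give a ≤ 6 and b ≤ 10, which with a, b ≥ 0 keep the feasible region inside a bounded box. A feasible, bounded LP attains a finite optimum at a vertex.

Evaluating z = -6a + 7b at each vertex:
  (6, 0): z = -36
  (6, 0.25): z = -34.25
  (5.909, 0.2727): z = -33.55

Bounded optimum: z* = -36 at (6, 0).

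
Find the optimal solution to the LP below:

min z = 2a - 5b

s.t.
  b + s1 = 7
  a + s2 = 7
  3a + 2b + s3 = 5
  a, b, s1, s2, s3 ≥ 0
a = 0, b = 2.5, z = -12.5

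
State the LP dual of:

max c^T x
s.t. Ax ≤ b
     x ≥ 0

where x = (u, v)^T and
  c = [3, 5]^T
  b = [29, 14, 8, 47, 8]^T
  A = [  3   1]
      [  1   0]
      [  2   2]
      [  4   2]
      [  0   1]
Minimize: z = 29y1 + 14y2 + 8y3 + 47y4 + 8y5

Subject to:
  C1: -3y1 - y2 - 2y3 - 4y4 ≤ -3
  C2: -y1 - 2y3 - 2y4 - y5 ≤ -5
  y1, y2, y3, y4, y5 ≥ 0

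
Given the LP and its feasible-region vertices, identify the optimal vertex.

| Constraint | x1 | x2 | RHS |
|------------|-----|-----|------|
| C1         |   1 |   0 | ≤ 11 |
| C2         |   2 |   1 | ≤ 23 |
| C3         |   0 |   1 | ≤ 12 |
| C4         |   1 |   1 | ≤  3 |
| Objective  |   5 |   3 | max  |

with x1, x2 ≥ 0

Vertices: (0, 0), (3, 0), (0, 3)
(3, 0) with z = 15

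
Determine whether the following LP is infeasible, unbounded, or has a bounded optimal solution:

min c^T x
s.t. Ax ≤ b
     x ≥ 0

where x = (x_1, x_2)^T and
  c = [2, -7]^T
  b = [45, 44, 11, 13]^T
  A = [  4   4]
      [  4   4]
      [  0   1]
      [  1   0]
The point (0, 11) satisfies every constraint, so the LP is feasible; the constraints give x_1 ≤ 13 and x_2 ≤ 11, which with x_1, x_2 ≥ 0 keep the feasible region inside a bounded box. A feasible, bounded LP attains a finite optimum at a vertex.

Evaluating z = 2x_1 - 7x_2 at each vertex:
  (0, 0): z = 0
  (11, 0): z = 22
  (0, 11): z = -77

Bounded optimum: z* = -77 at (0, 11).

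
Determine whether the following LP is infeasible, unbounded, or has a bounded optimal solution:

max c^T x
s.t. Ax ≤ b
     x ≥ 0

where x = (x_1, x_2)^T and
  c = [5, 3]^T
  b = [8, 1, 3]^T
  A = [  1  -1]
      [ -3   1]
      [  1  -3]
Feasible point: (0, 0) satisfies every constraint, so the LP is feasible.
Direction d = (1, 1): for each constraint row a, a·d ≤ 0 —
  (1)(1) + (-1)(1) = 0 ≤ 0
  (-3)(1) + (1)(1) = -2 ≤ 0
  (1)(1) + (-3)(1) = -2 ≤ 0
and d ≥ 0, so (0, 0) + t·d stays feasible for every t ≥ 0. Along this ray z = 5x_1 + 3x_2 changes by 8 per unit t, so z → +∞.

The LP is unbounded; z can be made arbitrarily large.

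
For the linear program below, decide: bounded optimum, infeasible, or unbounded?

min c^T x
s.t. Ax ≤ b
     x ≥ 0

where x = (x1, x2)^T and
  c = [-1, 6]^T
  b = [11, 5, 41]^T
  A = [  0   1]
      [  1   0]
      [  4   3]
The point (5, 0) satisfies every constraint, so the LP is feasible; the constraints give x1 ≤ 5 and x2 ≤ 11, which with x1, x2 ≥ 0 keep the feasible region inside a bounded box. A feasible, bounded LP attains a finite optimum at a vertex.

Feasible with finite optimum z* = -5 at (5, 0).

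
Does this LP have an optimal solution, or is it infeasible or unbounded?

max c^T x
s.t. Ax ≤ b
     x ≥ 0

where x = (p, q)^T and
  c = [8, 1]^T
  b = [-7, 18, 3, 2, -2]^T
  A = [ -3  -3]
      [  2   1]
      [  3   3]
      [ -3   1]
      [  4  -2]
One constraint requires 3p + 3q ≤ 3, while the constraint -3p - 3q ≤ -7 is equivalent to 3p + 3q ≥ 7. Together they would need 7 ≤ 3p + 3q ≤ 3, which is impossible since 7 > 3. No point satisfies all constraints.

Infeasible: no point satisfies all constraints simultaneously.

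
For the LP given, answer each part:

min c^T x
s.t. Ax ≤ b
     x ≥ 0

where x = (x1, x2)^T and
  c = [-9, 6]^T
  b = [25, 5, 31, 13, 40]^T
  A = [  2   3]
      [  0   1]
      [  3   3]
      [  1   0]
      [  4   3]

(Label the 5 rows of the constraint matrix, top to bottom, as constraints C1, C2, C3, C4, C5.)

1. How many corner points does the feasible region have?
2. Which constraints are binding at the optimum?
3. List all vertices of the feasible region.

1. 6
2. C5, x2 ≥ 0
3. (0, 0), (10, 0), (9, 1.333), (6, 4.333), (5, 5), (0, 5)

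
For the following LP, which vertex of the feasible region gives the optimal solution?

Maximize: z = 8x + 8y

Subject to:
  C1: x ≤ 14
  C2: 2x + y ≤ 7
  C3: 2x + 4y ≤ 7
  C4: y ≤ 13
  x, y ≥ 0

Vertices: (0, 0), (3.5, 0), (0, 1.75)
Evaluating z = 8x + 8y at each vertex:
  (0, 0): z = 0
  (3.5, 0): z = 28
  (0, 1.75): z = 14

The largest value is z = 28, attained at (3.5, 0).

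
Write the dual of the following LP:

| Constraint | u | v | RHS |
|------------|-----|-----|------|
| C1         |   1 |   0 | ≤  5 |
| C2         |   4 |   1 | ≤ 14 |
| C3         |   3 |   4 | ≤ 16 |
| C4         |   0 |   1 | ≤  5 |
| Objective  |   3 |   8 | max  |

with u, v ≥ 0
Minimize: z = 5y1 + 14y2 + 16y3 + 5y4

Subject to:
  C1: -y1 - 4y2 - 3y3 ≤ -3
  C2: -y2 - 4y3 - y4 ≤ -8
  y1, y2, y3, y4 ≥ 0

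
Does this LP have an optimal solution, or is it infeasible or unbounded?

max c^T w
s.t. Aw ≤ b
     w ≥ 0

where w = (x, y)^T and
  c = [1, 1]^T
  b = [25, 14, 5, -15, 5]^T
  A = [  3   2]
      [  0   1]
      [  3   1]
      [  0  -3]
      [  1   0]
The point (0, 5) satisfies every constraint, so the LP is feasible; the constraints give x ≤ 5 and y ≤ 14, which with x, y ≥ 0 keep the feasible region inside a bounded box. A feasible, bounded LP attains a finite optimum at a vertex.

Evaluating z = x + y at each vertex:
  (0, 5): z = 5

Feasible with finite optimum z* = 5 at (0, 5).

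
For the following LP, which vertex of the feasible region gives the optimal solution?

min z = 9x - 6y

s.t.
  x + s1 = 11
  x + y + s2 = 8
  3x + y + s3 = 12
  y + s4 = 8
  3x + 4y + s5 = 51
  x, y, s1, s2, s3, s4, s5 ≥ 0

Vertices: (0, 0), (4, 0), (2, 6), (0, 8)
Evaluating z = 9x - 6y at each vertex:
  (0, 0): z = 0
  (4, 0): z = 36
  (2, 6): z = -18
  (0, 8): z = -48

The smallest value is z = -48, attained at (0, 8).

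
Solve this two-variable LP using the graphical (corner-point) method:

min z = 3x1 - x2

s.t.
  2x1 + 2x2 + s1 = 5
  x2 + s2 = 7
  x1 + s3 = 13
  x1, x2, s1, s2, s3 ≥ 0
Each vertex is the intersection of two constraint boundaries that also satisfies all remaining constraints:
  x1 = 0 and x2 = 0 → (0, 0)
  2x1 + 2x2 = 5 and x2 = 0 → (2.5, 0)
  2x1 + 2x2 = 5 and x1 = 0 → (0, 2.5)

Evaluating z = 3x1 - x2 at each vertex:
  (0, 0): z = 0
  (2.5, 0): z = 7.5
  (0, 2.5): z = -2.5

The minimum is at (0, 2.5) with z = -2.5.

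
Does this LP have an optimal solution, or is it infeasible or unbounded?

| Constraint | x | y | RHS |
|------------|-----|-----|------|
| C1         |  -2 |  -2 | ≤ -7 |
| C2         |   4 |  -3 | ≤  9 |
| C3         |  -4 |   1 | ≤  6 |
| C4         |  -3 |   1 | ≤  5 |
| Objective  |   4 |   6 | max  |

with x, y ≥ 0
Feasible point: (0, 4) satisfies every constraint, so the LP is feasible.
Direction d = (3, 4): for each constraint row a, a·d ≤ 0 —
  (-2)(3) + (-2)(4) = -14 ≤ 0
  (4)(3) + (-3)(4) = 0 ≤ 0
  (-4)(3) + (1)(4) = -8 ≤ 0
  (-3)(3) + (1)(4) = -5 ≤ 0
and d ≥ 0, so (0, 4) + t·d stays feasible for every t ≥ 0. Along this ray z = 4x + 6y changes by 36 per unit t, so z → +∞.

Unbounded: there is a feasible ray along which z → +∞.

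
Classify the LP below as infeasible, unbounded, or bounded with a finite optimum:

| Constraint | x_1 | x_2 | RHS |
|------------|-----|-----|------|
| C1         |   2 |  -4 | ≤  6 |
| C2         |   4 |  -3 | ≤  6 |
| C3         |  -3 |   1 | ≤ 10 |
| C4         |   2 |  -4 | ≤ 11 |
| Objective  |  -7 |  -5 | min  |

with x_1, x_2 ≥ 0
Feasible point: (0, 0) satisfies every constraint, so the LP is feasible.
Direction d = (3, 4): for each constraint row a, a·d ≤ 0 —
  (2)(3) + (-4)(4) = -10 ≤ 0
  (4)(3) + (-3)(4) = 0 ≤ 0
  (-3)(3) + (1)(4) = -5 ≤ 0
  (2)(3) + (-4)(4) = -10 ≤ 0
and d ≥ 0, so (0, 0) + t·d stays feasible for every t ≥ 0. Along this ray z = -7x_1 - 5x_2 changes by -41 per unit t, so z → −∞.

The LP is unbounded; z can be made arbitrarily small.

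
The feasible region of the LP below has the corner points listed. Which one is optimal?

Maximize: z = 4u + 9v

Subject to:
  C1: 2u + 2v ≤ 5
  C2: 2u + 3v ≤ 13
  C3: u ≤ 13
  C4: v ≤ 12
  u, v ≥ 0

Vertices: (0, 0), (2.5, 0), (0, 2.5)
(0, 2.5) with z = 22.5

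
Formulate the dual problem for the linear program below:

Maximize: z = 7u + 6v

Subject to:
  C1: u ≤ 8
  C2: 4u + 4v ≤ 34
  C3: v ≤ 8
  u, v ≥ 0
Minimize: z = 8y1 + 34y2 + 8y3

Subject to:
  C1: -y1 - 4y2 ≤ -7
  C2: -4y2 - y3 ≤ -6
  y1, y2, y3 ≥ 0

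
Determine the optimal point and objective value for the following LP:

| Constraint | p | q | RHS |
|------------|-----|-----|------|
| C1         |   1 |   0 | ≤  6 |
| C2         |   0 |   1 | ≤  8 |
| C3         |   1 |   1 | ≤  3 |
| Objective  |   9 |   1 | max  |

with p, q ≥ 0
p = 3, q = 0, z = 27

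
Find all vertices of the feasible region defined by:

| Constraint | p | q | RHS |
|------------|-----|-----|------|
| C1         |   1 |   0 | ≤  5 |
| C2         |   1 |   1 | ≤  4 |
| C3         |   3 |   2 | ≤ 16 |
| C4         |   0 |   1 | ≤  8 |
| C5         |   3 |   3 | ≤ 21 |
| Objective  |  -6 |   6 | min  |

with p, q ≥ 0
Each vertex is the intersection of two constraint boundaries that also satisfies all remaining constraints:
  p = 0 and q = 0 → (0, 0)
  p + q = 4 and q = 0 → (4, 0)
  p + q = 4 and p = 0 → (0, 4)

Vertices: (0, 0), (4, 0), (0, 4)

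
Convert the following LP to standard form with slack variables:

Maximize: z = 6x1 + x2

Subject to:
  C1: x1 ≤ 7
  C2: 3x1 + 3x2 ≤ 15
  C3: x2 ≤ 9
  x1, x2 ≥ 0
max z = 6x1 + x2

s.t.
  x1 + s1 = 7
  3x1 + 3x2 + s2 = 15
  x2 + s3 = 9
  x1, x2, s1, s2, s3 ≥ 0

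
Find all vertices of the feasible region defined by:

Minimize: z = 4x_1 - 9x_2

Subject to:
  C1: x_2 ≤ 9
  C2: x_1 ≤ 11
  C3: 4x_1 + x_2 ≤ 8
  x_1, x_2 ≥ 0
Each vertex is the intersection of two constraint boundaries that also satisfies all remaining constraints:
  x_1 = 0 and x_2 = 0 → (0, 0)
  4x_1 + x_2 = 8 and x_2 = 0 → (2, 0)
  4x_1 + x_2 = 8 and x_1 = 0 → (0, 8)

Vertices: (0, 0), (2, 0), (0, 8)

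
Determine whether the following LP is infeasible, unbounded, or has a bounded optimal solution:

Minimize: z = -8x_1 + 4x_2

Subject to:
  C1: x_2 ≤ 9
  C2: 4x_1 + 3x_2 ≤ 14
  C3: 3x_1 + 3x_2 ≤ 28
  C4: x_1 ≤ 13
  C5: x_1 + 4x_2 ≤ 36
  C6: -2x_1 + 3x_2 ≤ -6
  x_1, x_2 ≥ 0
The point (3.5, 0) satisfies every constraint, so the LP is feasible; the constraints give x_1 ≤ 13 and x_2 ≤ 9, which with x_1, x_2 ≥ 0 keep the feasible region inside a bounded box. A feasible, bounded LP attains a finite optimum at a vertex.

Evaluating z = -8x_1 + 4x_2 at each vertex:
  (3, 0): z = -24
  (3.5, 0): z = -28
  (3.333, 0.2222): z = -25.78

Feasible with finite optimum z* = -28 at (3.5, 0).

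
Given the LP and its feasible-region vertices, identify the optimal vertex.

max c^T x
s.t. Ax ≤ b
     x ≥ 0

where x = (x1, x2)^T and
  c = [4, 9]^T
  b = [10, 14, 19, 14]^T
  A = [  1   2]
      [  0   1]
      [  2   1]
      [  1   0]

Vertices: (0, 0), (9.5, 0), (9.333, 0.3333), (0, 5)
Evaluating z = 4x1 + 9x2 at each vertex:
  (0, 0): z = 0
  (9.5, 0): z = 38
  (9.333, 0.3333): z = 40.33
  (0, 5): z = 45

The largest value is z = 45, attained at (0, 5).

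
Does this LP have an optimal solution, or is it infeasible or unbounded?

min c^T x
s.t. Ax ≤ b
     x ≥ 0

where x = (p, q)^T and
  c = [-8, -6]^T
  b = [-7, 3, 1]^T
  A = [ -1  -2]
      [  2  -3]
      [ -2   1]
Feasible point: (1, 3) satisfies every constraint, so the LP is feasible.
Direction d = (1, 1): for each constraint row a, a·d ≤ 0 —
  (-1)(1) + (-2)(1) = -3 ≤ 0
  (2)(1) + (-3)(1) = -1 ≤ 0
  (-2)(1) + (1)(1) = -1 ≤ 0
and d ≥ 0, so (1, 3) + t·d stays feasible for every t ≥ 0. Along this ray z = -8p - 6q changes by -14 per unit t, so z → −∞.

The LP is unbounded; z can be made arbitrarily small.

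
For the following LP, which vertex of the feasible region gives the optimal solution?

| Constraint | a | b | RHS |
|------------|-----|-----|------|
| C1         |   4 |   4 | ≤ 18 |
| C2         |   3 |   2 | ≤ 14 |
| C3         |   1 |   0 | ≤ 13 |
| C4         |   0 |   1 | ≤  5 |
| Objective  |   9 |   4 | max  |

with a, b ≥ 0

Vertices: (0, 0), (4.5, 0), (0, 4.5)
Evaluating z = 9a + 4b at each vertex:
  (0, 0): z = 0
  (4.5, 0): z = 40.5
  (0, 4.5): z = 18

The largest value is z = 40.5, attained at (4.5, 0).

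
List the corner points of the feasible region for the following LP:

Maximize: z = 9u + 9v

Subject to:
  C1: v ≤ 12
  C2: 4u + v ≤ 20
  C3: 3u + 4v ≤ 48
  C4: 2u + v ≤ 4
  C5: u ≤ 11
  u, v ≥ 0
Each vertex is the intersection of two constraint boundaries that also satisfies all remaining constraints:
  u = 0 and v = 0 → (0, 0)
  2u + v = 4 and v = 0 → (2, 0)
  2u + v = 4 and u = 0 → (0, 4)

Vertices: (0, 0), (2, 0), (0, 4)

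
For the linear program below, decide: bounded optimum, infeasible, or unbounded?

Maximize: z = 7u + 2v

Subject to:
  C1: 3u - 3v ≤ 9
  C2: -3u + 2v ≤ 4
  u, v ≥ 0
Feasible point: (0, 0) satisfies every constraint, so the LP is feasible.
Direction d = (1, 1): for each constraint row a, a·d ≤ 0 —
  (3)(1) + (-3)(1) = 0 ≤ 0
  (-3)(1) + (2)(1) = -1 ≤ 0
and d ≥ 0, so (0, 0) + t·d stays feasible for every t ≥ 0. Along this ray z = 7u + 2v changes by 9 per unit t, so z → +∞.

The LP is unbounded; z can be made arbitrarily large.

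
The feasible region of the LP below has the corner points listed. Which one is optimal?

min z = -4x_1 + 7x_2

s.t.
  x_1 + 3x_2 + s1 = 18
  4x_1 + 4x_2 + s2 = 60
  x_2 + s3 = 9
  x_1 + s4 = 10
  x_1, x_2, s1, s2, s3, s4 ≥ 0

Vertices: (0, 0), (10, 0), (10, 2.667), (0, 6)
Evaluating z = -4x_1 + 7x_2 at each vertex:
  (0, 0): z = 0
  (10, 0): z = -40
  (10, 2.667): z = -21.33
  (0, 6): z = 42

The smallest value is z = -40, attained at (10, 0).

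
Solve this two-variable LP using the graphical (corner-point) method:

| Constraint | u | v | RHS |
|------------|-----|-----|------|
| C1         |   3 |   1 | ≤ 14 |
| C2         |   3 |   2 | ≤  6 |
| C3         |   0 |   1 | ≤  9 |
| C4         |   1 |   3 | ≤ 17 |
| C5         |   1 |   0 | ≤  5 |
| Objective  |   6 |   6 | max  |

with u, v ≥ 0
u = 0, v = 3, z = 18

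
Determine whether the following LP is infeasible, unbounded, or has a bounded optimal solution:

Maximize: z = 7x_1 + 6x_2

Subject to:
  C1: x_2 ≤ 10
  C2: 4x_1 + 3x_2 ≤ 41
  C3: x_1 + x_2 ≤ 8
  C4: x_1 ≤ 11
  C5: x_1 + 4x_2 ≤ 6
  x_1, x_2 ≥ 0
The point (6, 0) satisfies every constraint, so the LP is feasible; the constraints give x_1 ≤ 11 and x_2 ≤ 10, which with x_1, x_2 ≥ 0 keep the feasible region inside a bounded box. A feasible, bounded LP attains a finite optimum at a vertex.

Evaluating z = 7x_1 + 6x_2 at each vertex:
  (0, 0): z = 0
  (6, 0): z = 42
  (0, 1.5): z = 9

The LP has an optimal solution: (6, 0) with z = 42.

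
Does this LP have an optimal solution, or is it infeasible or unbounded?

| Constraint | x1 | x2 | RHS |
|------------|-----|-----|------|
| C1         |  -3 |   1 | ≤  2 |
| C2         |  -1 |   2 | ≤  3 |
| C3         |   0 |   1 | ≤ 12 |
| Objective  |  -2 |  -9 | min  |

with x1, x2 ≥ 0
Feasible point: (0, 0) satisfies every constraint, so the LP is feasible.
Direction d = (1, 0): for each constraint row a, a·d ≤ 0 —
  (-3)(1) + (1)(0) = -3 ≤ 0
  (-1)(1) + (2)(0) = -1 ≤ 0
  (0)(1) + (1)(0) = 0 ≤ 0
and d ≥ 0, so (0, 0) + t·d stays feasible for every t ≥ 0. Along this ray z = -2x1 - 9x2 changes by -2 per unit t, so z → −∞.

Unbounded — the objective can decrease without bound over the feasible region.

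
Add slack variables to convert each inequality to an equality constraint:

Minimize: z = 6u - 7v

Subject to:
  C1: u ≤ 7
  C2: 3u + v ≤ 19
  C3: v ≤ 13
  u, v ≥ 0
min z = 6u - 7v

s.t.
  u + s1 = 7
  3u + v + s2 = 19
  v + s3 = 13
  u, v, s1, s2, s3 ≥ 0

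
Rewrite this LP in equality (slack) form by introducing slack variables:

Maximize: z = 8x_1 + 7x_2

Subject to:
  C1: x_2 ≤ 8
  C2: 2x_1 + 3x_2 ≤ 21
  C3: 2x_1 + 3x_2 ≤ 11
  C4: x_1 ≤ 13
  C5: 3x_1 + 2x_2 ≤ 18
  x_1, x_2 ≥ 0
max z = 8x_1 + 7x_2

s.t.
  x_2 + s1 = 8
  2x_1 + 3x_2 + s2 = 21
  2x_1 + 3x_2 + s3 = 11
  x_1 + s4 = 13
  3x_1 + 2x_2 + s5 = 18
  x_1, x_2, s1, s2, s3, s4, s5 ≥ 0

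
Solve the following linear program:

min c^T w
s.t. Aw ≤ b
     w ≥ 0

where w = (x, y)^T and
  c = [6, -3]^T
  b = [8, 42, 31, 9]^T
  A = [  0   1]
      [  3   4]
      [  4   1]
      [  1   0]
Each vertex is the intersection of two constraint boundaries that also satisfies all remaining constraints:
  x = 0 and y = 0 → (0, 0)
  4x + y = 31 and y = 0 → (7.75, 0)
  3x + 4y = 42 and 4x + y = 31 → (6.308, 5.769)
  y = 8 and 3x + 4y = 42 → (3.333, 8)
  y = 8 and x = 0 → (0, 8)

Evaluating z = 6x - 3y at each vertex:
  (0, 0): z = 0
  (7.75, 0): z = 46.5
  (6.308, 5.769): z = 20.54
  (3.333, 8): z = -4
  (0, 8): z = -24

The minimum is at (0, 8) with z = -24.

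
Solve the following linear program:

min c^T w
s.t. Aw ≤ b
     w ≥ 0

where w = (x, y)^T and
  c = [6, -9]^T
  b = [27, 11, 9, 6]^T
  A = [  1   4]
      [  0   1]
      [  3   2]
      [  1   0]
x = 0, y = 4.5, z = -40.5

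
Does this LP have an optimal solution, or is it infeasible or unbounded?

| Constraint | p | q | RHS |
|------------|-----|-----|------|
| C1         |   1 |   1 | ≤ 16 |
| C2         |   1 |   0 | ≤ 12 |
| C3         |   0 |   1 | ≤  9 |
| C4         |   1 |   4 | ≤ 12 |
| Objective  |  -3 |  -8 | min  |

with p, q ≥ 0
The point (12, 0) satisfies every constraint, so the LP is feasible; the constraints give p ≤ 12 and q ≤ 9, which with p, q ≥ 0 keep the feasible region inside a bounded box. A feasible, bounded LP attains a finite optimum at a vertex.

Evaluating z = -3p - 8q at each vertex:
  (0, 0): z = 0
  (12, 0): z = -36
  (0, 3): z = -24

The LP has an optimal solution: (12, 0) with z = -36.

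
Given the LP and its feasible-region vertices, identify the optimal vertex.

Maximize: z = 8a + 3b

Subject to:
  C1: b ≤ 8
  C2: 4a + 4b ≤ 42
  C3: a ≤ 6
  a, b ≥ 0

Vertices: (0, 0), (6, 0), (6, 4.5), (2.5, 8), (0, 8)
(6, 4.5) with z = 61.5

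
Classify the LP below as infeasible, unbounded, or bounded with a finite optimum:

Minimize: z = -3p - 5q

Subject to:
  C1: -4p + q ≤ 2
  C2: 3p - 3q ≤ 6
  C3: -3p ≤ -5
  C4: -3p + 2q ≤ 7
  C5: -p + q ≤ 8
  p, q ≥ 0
Feasible point: (2, 0) satisfies every constraint, so the LP is feasible.
Direction d = (1, 1): for each constraint row a, a·d ≤ 0 —
  (-4)(1) + (1)(1) = -3 ≤ 0
  (3)(1) + (-3)(1) = 0 ≤ 0
  (-3)(1) + (0)(1) = -3 ≤ 0
  (-3)(1) + (2)(1) = -1 ≤ 0
  (-1)(1) + (1)(1) = 0 ≤ 0
and d ≥ 0, so (2, 0) + t·d stays feasible for every t ≥ 0. Along this ray z = -3p - 5q changes by -8 per unit t, so z → −∞.

Unbounded: there is a feasible ray along which z → −∞.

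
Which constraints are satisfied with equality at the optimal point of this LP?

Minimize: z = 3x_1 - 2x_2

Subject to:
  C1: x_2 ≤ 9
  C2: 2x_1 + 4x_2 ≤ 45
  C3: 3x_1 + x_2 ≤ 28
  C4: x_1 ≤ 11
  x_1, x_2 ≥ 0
Optimal: x_1 = 0, x_2 = 9
Binding: C1, x_1 ≥ 0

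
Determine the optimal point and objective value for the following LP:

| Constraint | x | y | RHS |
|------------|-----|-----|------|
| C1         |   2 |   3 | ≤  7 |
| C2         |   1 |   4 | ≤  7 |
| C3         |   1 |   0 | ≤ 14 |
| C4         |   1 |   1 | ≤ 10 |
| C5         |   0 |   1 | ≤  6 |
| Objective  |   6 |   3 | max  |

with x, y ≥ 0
x = 3.5, y = 0, z = 21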